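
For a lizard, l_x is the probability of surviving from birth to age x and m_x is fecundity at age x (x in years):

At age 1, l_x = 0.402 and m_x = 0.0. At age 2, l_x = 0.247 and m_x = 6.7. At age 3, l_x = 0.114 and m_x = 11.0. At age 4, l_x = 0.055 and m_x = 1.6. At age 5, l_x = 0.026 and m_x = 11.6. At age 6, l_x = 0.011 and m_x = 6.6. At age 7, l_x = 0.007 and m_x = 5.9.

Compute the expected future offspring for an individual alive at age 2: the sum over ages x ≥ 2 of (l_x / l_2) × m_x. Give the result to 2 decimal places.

l_2 = 0.247. Conditional survival from age 2 to x is l_x / l_2.
  x=2: (0.247/0.247) × 6.7 = 6.7000
  x=3: (0.114/0.247) × 11.0 = 5.0769
  x=4: (0.055/0.247) × 1.6 = 0.3563
  x=5: (0.026/0.247) × 11.6 = 1.2211
  x=6: (0.011/0.247) × 6.6 = 0.2939
  x=7: (0.007/0.247) × 5.9 = 0.1672
Sum = 6.7000 + 5.0769 + 0.3563 + 1.2211 + 0.2939 + 0.1672 = 13.8154

13.82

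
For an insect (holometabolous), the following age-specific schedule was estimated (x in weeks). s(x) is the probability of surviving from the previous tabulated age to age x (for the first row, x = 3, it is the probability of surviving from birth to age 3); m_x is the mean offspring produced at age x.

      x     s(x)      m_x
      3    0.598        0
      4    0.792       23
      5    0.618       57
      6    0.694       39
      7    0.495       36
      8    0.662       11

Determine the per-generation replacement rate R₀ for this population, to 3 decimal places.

39.851

Survivorship from birth: l_x = s_3·s_4·…·s_x.
  l_3 = 0.59800
  l_4 = 0.47362
  l_5 = 0.29269
  l_6 = 0.20313
  l_7 = 0.10055
  l_8 = 0.06656
R₀ = Σ l_x m_x:
  age 3: 0.59800 × 0 = 0.0000
  age 4: 0.47362 × 23 = 10.8933
  age 5: 0.29269 × 57 = 16.6833
  age 6: 0.20313 × 39 = 7.9221
  age 7: 0.10055 × 36 = 3.6198
  age 8: 0.06656 × 11 = 0.7322
R₀ = 0.0000 + 10.8933 + 16.6833 + 7.9221 + 3.6198 + 0.7322 = 39.8506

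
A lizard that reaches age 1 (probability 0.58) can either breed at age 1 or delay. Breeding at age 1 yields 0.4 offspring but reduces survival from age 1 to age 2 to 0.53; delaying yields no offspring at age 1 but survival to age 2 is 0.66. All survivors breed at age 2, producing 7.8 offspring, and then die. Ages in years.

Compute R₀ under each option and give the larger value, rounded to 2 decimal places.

2.99

breed at age 1: R₀ = 0.58 × (0.4 + 0.53 × 7.8) = 0.58 × 4.5340 = 2.6297
delay to age 2: R₀ = 0.58 × (0.66 × 7.8) = 0.58 × 5.1480 = 2.9858
Higher: delay to age 2 (2.9858).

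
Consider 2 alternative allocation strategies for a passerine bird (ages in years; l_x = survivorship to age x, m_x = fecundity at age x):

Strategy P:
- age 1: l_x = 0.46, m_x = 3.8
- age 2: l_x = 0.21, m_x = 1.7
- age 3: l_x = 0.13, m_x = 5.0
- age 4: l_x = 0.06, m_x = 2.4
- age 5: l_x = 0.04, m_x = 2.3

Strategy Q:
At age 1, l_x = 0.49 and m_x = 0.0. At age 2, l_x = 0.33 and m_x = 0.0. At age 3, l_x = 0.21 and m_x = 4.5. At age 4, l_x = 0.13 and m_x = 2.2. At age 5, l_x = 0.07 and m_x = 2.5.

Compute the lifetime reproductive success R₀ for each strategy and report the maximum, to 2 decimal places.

Strategy P: R₀ = 0.46×3.8 + 0.21×1.7 + 0.13×5.0 + 0.06×2.4 + 0.04×2.3 = 2.9910
Strategy Q: R₀ = 0.49×0.0 + 0.33×0.0 + 0.21×4.5 + 0.13×2.2 + 0.07×2.5 = 1.4060
Highest R₀: strategy P with 2.9910.

2.99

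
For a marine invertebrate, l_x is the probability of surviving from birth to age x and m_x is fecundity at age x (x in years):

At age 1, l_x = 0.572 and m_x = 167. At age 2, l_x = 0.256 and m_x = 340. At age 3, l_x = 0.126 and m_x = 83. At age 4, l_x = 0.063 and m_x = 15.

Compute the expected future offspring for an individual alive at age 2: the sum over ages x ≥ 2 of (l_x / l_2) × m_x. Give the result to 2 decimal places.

l_2 = 0.256. Conditional survival from age 2 to x is l_x / l_2.
  x=2: (0.256/0.256) × 340 = 340.0000
  x=3: (0.126/0.256) × 83 = 40.8516
  x=4: (0.063/0.256) × 15 = 3.6914
Sum = 340.0000 + 40.8516 + 3.6914 = 384.5430

384.54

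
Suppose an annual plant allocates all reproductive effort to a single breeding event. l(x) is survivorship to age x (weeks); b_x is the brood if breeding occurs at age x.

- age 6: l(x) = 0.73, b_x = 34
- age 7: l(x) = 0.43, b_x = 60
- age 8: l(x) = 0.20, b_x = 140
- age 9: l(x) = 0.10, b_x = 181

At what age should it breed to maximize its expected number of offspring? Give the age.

Expected offspring if breeding at age x = l(x) × b_x:
  age 6: 0.73 × 34 = 24.820
  age 7: 0.43 × 60 = 25.800
  age 8: 0.20 × 140 = 28.000
  age 9: 0.10 × 181 = 18.100
Maximum at age 8 (28.000).

8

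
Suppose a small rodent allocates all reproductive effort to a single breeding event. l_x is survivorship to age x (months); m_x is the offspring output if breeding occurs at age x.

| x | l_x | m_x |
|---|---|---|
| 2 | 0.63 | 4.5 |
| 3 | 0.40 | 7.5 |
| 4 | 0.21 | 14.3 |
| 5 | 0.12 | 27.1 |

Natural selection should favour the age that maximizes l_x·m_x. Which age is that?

5

Expected offspring if breeding at age x = l_x × m_x:
  age 2: 0.63 × 4.5 = 2.835
  age 3: 0.40 × 7.5 = 3.000
  age 4: 0.21 × 14.3 = 3.003
  age 5: 0.12 × 27.1 = 3.252
Maximum at age 5 (3.252).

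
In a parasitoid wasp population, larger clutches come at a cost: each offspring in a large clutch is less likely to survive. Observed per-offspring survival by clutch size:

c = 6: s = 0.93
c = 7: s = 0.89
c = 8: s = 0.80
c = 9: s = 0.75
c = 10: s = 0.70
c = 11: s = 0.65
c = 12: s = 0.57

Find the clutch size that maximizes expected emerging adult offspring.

11

Expected emerging adult offspring = c × s(c):
  c=6: 6 × 0.93 = 5.580
  c=7: 7 × 0.89 = 6.230
  c=8: 8 × 0.80 = 6.400
  c=9: 9 × 0.75 = 6.750
  c=10: 10 × 0.70 = 7.000
  c=11: 11 × 0.65 = 7.150
  c=12: 12 × 0.57 = 6.840
Maximum at c = 11 (7.150 emerging adult offspring).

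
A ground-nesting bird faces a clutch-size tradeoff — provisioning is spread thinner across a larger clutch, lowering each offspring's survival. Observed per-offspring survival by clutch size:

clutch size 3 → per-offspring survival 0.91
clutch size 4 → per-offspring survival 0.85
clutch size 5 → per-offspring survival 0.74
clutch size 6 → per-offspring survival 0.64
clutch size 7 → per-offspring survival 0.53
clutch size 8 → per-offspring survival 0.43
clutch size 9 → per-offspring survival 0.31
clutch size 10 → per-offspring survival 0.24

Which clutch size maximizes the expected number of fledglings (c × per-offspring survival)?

6

Expected fledglings = c × s(c):
  c=3: 3 × 0.91 = 2.730
  c=4: 4 × 0.85 = 3.400
  c=5: 5 × 0.74 = 3.700
  c=6: 6 × 0.64 = 3.840
  c=7: 7 × 0.53 = 3.710
  c=8: 8 × 0.43 = 3.440
  c=9: 9 × 0.31 = 2.790
  c=10: 10 × 0.24 = 2.400
Maximum at c = 6 (3.840 fledglings).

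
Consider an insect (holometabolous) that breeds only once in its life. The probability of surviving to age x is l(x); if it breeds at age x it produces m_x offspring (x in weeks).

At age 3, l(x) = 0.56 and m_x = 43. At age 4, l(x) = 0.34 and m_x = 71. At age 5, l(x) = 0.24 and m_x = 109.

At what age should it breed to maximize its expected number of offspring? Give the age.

5

Expected offspring if breeding at age x = l(x) × m_x:
  age 3: 0.56 × 43 = 24.080
  age 4: 0.34 × 71 = 24.140
  age 5: 0.24 × 109 = 26.160
Maximum at age 5 (26.160).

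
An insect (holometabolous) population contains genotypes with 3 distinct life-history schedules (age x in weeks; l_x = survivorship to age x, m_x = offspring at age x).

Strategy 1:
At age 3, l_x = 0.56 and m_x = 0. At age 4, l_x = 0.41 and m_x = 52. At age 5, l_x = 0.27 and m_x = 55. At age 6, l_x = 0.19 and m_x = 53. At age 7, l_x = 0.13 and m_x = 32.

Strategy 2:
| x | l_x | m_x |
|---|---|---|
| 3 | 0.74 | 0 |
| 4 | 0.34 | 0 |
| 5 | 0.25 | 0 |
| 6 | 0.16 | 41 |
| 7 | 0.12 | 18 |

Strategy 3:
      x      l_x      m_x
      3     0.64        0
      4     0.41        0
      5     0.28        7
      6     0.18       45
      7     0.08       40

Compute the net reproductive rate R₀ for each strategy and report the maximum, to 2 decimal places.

Strategy 1: R₀ = 0.56×0 + 0.41×52 + 0.27×55 + 0.19×53 + 0.13×32 = 50.4000
Strategy 2: R₀ = 0.74×0 + 0.34×0 + 0.25×0 + 0.16×41 + 0.12×18 = 8.7200
Strategy 3: R₀ = 0.64×0 + 0.41×0 + 0.28×7 + 0.18×45 + 0.08×40 = 13.2600
Highest R₀: strategy 1 with 50.4000.

50.40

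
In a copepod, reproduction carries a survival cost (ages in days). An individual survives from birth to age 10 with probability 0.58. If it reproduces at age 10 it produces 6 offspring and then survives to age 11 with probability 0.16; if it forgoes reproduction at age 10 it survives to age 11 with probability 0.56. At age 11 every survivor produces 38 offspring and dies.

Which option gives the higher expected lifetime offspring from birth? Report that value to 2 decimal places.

12.34

breed at age 10: R₀ = 0.58 × (6 + 0.16 × 38) = 0.58 × 12.0800 = 7.0064
delay to age 11: R₀ = 0.58 × (0.56 × 38) = 0.58 × 21.2800 = 12.3424
Higher: delay to age 11 (12.3424).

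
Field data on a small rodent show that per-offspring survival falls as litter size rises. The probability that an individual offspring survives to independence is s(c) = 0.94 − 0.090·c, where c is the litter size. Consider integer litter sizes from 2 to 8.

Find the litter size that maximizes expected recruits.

Expected recruits = c × s(c):
  c=2: 2 × 0.760 = 1.520
  c=3: 3 × 0.670 = 2.010
  c=4: 4 × 0.580 = 2.320
  c=5: 5 × 0.490 = 2.450
  c=6: 6 × 0.400 = 2.400
  c=7: 7 × 0.310 = 2.170
  c=8: 8 × 0.220 = 1.760
Maximum at c = 5 (2.450 recruits).

5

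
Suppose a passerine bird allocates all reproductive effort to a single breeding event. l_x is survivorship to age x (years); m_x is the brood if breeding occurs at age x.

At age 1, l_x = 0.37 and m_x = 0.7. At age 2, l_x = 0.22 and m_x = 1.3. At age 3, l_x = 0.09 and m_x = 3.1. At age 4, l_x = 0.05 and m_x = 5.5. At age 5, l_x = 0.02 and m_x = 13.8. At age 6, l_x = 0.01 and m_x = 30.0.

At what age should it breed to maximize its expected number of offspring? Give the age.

Expected offspring if breeding at age x = l_x × m_x:
  age 1: 0.37 × 0.7 = 0.259
  age 2: 0.22 × 1.3 = 0.286
  age 3: 0.09 × 3.1 = 0.279
  age 4: 0.05 × 5.5 = 0.275
  age 5: 0.02 × 13.8 = 0.276
  age 6: 0.01 × 30.0 = 0.300
Maximum at age 6 (0.300).

6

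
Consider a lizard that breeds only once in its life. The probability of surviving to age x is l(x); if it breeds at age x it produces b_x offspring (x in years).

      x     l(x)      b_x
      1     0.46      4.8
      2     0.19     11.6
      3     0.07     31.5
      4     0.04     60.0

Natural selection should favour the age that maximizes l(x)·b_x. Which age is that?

Expected offspring if breeding at age x = l(x) × b_x:
  age 1: 0.46 × 4.8 = 2.208
  age 2: 0.19 × 11.6 = 2.204
  age 3: 0.07 × 31.5 = 2.205
  age 4: 0.04 × 60.0 = 2.400
Maximum at age 4 (2.400).

4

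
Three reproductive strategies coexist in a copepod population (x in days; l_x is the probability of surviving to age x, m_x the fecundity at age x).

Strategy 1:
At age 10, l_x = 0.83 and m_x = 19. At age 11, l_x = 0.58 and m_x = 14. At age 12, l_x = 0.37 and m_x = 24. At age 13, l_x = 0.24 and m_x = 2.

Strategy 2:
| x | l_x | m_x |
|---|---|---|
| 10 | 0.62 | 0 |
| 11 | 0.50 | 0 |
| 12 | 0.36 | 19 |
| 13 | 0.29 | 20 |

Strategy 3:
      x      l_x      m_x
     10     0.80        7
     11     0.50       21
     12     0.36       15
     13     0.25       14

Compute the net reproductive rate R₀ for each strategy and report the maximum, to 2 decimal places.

33.25

Strategy 1: R₀ = 0.83×19 + 0.58×14 + 0.37×24 + 0.24×2 = 33.2500
Strategy 2: R₀ = 0.62×0 + 0.50×0 + 0.36×19 + 0.29×20 = 12.6400
Strategy 3: R₀ = 0.80×7 + 0.50×21 + 0.36×15 + 0.25×14 = 25.0000
Highest R₀: strategy 1 with 33.2500.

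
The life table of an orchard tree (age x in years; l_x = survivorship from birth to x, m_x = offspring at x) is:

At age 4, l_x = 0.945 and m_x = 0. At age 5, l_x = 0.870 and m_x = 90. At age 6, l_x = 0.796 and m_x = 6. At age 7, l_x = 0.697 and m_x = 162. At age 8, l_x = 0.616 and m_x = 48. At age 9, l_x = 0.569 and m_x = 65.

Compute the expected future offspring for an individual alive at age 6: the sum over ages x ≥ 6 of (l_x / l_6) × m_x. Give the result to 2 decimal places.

231.46

l_6 = 0.796. Conditional survival from age 6 to x is l_x / l_6.
  x=6: (0.796/0.796) × 6 = 6.0000
  x=7: (0.697/0.796) × 162 = 141.8518
  x=8: (0.616/0.796) × 48 = 37.1457
  x=9: (0.569/0.796) × 65 = 46.4636
Sum = 6.0000 + 141.8518 + 37.1457 + 46.4636 = 231.4611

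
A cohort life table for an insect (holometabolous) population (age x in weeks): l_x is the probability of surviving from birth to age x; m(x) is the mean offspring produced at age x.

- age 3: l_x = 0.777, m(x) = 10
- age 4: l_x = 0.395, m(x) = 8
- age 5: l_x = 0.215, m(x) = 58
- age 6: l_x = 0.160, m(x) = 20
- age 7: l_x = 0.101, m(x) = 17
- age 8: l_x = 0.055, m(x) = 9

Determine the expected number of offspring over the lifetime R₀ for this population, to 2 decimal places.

28.81

R₀ = Σ l_x m(x):
  age 3: 0.777 × 10 = 7.7700
  age 4: 0.395 × 8 = 3.1600
  age 5: 0.215 × 58 = 12.4700
  age 6: 0.160 × 20 = 3.2000
  age 7: 0.101 × 17 = 1.7170
  age 8: 0.055 × 9 = 0.4950
R₀ = 7.7700 + 3.1600 + 12.4700 + 3.2000 + 1.7170 + 0.4950 = 28.8120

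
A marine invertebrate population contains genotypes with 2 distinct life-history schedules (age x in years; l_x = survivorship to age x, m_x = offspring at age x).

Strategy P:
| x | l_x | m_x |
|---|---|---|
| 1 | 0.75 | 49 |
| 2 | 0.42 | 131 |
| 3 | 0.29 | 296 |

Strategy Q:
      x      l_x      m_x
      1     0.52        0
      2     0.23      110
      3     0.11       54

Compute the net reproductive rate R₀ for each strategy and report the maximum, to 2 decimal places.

177.61

Strategy P: R₀ = 0.75×49 + 0.42×131 + 0.29×296 = 177.6100
Strategy Q: R₀ = 0.52×0 + 0.23×110 + 0.11×54 = 31.2400
Highest R₀: strategy P with 177.6100.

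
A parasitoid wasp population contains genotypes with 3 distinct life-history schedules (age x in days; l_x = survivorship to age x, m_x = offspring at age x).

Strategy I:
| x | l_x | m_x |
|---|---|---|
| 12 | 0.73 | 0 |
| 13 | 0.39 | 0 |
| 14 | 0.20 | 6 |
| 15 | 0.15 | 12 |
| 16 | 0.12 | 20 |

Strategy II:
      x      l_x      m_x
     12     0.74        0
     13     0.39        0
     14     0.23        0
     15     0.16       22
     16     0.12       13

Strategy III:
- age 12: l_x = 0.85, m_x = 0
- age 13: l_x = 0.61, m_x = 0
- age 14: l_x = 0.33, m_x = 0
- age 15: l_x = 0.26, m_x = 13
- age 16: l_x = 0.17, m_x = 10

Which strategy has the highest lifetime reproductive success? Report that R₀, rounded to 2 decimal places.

5.40

Strategy I: R₀ = 0.73×0 + 0.39×0 + 0.20×6 + 0.15×12 + 0.12×20 = 5.4000
Strategy II: R₀ = 0.74×0 + 0.39×0 + 0.23×0 + 0.16×22 + 0.12×13 = 5.0800
Strategy III: R₀ = 0.85×0 + 0.61×0 + 0.33×0 + 0.26×13 + 0.17×10 = 5.0800
Highest R₀: strategy I with 5.4000.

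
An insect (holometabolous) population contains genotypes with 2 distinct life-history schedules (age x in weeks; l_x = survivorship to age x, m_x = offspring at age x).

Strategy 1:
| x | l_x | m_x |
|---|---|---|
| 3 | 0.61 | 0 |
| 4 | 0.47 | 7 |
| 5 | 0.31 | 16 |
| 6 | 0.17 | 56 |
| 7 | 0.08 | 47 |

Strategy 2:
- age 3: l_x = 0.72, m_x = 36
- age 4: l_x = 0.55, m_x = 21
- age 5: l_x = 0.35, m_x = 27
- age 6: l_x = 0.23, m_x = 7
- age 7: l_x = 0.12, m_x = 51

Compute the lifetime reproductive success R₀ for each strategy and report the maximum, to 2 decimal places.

Strategy 1: R₀ = 0.61×0 + 0.47×7 + 0.31×16 + 0.17×56 + 0.08×47 = 21.5300
Strategy 2: R₀ = 0.72×36 + 0.55×21 + 0.35×27 + 0.23×7 + 0.12×51 = 54.6500
Highest R₀: strategy 2 with 54.6500.

54.65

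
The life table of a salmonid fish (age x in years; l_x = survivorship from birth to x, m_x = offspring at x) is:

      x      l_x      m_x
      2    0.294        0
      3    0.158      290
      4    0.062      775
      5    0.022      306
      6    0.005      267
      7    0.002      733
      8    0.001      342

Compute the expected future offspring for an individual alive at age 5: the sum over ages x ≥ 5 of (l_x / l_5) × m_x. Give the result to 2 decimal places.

448.86

l_5 = 0.022. Conditional survival from age 5 to x is l_x / l_5.
  x=5: (0.022/0.022) × 306 = 306.0000
  x=6: (0.005/0.022) × 267 = 60.6818
  x=7: (0.002/0.022) × 733 = 66.6364
  x=8: (0.001/0.022) × 342 = 15.5455
Sum = 306.0000 + 60.6818 + 66.6364 + 15.5455 = 448.8636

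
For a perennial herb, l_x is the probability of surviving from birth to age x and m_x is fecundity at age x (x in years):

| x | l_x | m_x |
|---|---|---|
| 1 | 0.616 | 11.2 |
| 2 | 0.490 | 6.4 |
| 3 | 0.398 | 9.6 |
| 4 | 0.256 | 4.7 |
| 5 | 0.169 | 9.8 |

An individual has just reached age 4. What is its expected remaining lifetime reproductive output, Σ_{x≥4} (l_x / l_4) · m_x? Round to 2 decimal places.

l_4 = 0.256. Conditional survival from age 4 to x is l_x / l_4.
  x=4: (0.256/0.256) × 4.7 = 4.7000
  x=5: (0.169/0.256) × 9.8 = 6.4695
Sum = 4.7000 + 6.4695 = 11.1695

11.17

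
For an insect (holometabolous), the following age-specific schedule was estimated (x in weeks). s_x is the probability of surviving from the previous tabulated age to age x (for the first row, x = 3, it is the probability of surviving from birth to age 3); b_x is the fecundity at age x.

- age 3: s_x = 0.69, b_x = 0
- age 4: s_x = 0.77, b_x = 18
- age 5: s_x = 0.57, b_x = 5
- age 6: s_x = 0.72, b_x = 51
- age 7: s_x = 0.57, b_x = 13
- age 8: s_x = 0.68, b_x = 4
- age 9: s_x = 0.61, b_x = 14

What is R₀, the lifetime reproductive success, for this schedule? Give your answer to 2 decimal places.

24.87

Survivorship from birth: l_x = s_3·s_4·…·s_x.
  l_3 = 0.69000
  l_4 = 0.53130
  l_5 = 0.30284
  l_6 = 0.21805
  l_7 = 0.12429
  l_8 = 0.08451
  l_9 = 0.05155
R₀ = Σ l_x b_x:
  age 3: 0.69000 × 0 = 0.0000
  age 4: 0.53130 × 18 = 9.5634
  age 5: 0.30284 × 5 = 1.5142
  age 6: 0.21805 × 51 = 11.1205
  age 7: 0.12429 × 13 = 1.6158
  age 8: 0.08451 × 4 = 0.3380
  age 9: 0.05155 × 14 = 0.7217
R₀ = 0.0000 + 9.5634 + 1.5142 + 11.1205 + 1.6158 + 0.3380 + 0.7217 = 24.8737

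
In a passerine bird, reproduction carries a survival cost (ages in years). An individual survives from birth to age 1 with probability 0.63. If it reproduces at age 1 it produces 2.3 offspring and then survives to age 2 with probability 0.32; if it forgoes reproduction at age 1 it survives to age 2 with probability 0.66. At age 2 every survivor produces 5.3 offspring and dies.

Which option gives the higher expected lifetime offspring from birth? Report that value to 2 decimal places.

breed at age 1: R₀ = 0.63 × (2.3 + 0.32 × 5.3) = 0.63 × 3.9960 = 2.5175
delay to age 2: R₀ = 0.63 × (0.66 × 5.3) = 0.63 × 3.4980 = 2.2037
Higher: breed at age 1 (2.5175).

2.52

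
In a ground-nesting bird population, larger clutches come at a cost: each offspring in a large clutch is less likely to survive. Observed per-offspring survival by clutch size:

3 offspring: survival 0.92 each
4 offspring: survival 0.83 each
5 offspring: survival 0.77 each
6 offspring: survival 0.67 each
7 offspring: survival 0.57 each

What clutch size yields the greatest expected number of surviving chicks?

Expected surviving chicks = c × s(c):
  c=3: 3 × 0.92 = 2.760
  c=4: 4 × 0.83 = 3.320
  c=5: 5 × 0.77 = 3.850
  c=6: 6 × 0.67 = 4.020
  c=7: 7 × 0.57 = 3.990
Maximum at c = 6 (4.020 surviving chicks).

6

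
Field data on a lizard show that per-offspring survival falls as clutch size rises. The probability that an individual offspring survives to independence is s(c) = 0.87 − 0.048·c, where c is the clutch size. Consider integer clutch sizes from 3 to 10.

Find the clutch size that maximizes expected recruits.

9

Expected recruits = c × s(c):
  c=3: 3 × 0.726 = 2.178
  c=4: 4 × 0.678 = 2.712
  c=5: 5 × 0.630 = 3.150
  c=6: 6 × 0.582 = 3.492
  c=7: 7 × 0.534 = 3.738
  c=8: 8 × 0.486 = 3.888
  c=9: 9 × 0.438 = 3.942
  c=10: 10 × 0.390 = 3.900
Maximum at c = 9 (3.942 recruits).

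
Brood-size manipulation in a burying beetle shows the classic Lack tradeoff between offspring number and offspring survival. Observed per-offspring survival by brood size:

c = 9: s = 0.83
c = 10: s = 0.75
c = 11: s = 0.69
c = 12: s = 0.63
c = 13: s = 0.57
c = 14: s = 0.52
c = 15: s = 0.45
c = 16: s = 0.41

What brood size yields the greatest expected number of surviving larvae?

Expected surviving larvae = c × s(c):
  c=9: 9 × 0.83 = 7.470
  c=10: 10 × 0.75 = 7.500
  c=11: 11 × 0.69 = 7.590
  c=12: 12 × 0.63 = 7.560
  c=13: 13 × 0.57 = 7.410
  c=14: 14 × 0.52 = 7.280
  c=15: 15 × 0.45 = 6.750
  c=16: 16 × 0.41 = 6.560
Maximum at c = 11 (7.590 surviving larvae).

11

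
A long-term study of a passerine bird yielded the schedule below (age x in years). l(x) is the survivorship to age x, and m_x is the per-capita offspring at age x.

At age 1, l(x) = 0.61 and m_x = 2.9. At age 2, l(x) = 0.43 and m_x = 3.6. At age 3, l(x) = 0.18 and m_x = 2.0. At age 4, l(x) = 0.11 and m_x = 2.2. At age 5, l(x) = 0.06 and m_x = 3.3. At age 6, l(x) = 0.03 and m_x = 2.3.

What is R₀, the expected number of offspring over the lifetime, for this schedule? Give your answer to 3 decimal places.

R₀ = Σ l(x) m_x:
  age 1: 0.61 × 2.9 = 1.7690
  age 2: 0.43 × 3.6 = 1.5480
  age 3: 0.18 × 2.0 = 0.3600
  age 4: 0.11 × 2.2 = 0.2420
  age 5: 0.06 × 3.3 = 0.1980
  age 6: 0.03 × 2.3 = 0.0690
R₀ = 1.7690 + 1.5480 + 0.3600 + 0.2420 + 0.1980 + 0.0690 = 4.1860

4.186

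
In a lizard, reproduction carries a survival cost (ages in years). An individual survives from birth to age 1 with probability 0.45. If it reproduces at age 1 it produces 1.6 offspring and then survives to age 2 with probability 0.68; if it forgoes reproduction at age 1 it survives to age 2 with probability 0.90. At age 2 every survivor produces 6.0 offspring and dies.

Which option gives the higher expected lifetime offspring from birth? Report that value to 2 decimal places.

breed at age 1: R₀ = 0.45 × (1.6 + 0.68 × 6.0) = 0.45 × 5.6800 = 2.5560
delay to age 2: R₀ = 0.45 × (0.90 × 6.0) = 0.45 × 5.4000 = 2.4300
Higher: breed at age 1 (2.5560).

2.56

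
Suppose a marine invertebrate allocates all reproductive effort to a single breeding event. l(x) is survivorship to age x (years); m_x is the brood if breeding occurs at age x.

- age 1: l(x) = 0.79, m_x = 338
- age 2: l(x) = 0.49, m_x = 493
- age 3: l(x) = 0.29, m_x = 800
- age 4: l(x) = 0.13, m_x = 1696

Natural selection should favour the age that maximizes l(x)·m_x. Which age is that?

Expected offspring if breeding at age x = l(x) × m_x:
  age 1: 0.79 × 338 = 267.020
  age 2: 0.49 × 493 = 241.570
  age 3: 0.29 × 800 = 232.000
  age 4: 0.13 × 1696 = 220.480
Maximum at age 1 (267.020).

1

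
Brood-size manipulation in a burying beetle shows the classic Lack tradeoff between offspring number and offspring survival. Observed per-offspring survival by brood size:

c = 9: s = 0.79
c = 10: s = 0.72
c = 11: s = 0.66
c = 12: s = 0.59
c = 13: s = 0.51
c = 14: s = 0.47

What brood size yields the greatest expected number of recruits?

Expected recruits = c × s(c):
  c=9: 9 × 0.79 = 7.110
  c=10: 10 × 0.72 = 7.200
  c=11: 11 × 0.66 = 7.260
  c=12: 12 × 0.59 = 7.080
  c=13: 13 × 0.51 = 6.630
  c=14: 14 × 0.47 = 6.580
Maximum at c = 11 (7.260 recruits).

11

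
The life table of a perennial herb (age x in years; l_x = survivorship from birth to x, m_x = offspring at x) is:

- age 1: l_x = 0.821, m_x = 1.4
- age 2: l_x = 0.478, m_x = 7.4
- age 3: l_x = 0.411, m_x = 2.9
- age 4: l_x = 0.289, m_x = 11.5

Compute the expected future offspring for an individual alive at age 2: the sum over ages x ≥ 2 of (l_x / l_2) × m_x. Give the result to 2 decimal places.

16.85

l_2 = 0.478. Conditional survival from age 2 to x is l_x / l_2.
  x=2: (0.478/0.478) × 7.4 = 7.4000
  x=3: (0.411/0.478) × 2.9 = 2.4935
  x=4: (0.289/0.478) × 11.5 = 6.9529
Sum = 7.4000 + 2.4935 + 6.9529 = 16.8464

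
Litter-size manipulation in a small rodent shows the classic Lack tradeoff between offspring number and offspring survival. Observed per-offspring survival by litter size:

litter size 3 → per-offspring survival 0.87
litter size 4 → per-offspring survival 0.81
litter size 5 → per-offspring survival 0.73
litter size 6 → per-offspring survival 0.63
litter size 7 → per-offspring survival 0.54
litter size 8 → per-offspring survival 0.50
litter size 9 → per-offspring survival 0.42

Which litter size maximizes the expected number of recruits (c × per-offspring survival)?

Expected recruits = c × s(c):
  c=3: 3 × 0.87 = 2.610
  c=4: 4 × 0.81 = 3.240
  c=5: 5 × 0.73 = 3.650
  c=6: 6 × 0.63 = 3.780
  c=7: 7 × 0.54 = 3.780
  c=8: 8 × 0.50 = 4.000
  c=9: 9 × 0.42 = 3.780
Maximum at c = 8 (4.000 recruits).

8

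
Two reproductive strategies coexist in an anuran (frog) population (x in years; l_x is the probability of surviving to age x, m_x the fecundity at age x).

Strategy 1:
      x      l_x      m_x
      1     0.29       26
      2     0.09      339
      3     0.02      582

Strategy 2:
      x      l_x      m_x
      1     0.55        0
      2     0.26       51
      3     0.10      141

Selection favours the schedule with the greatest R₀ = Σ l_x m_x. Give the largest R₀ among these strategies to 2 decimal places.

49.69

Strategy 1: R₀ = 0.29×26 + 0.09×339 + 0.02×582 = 49.6900
Strategy 2: R₀ = 0.55×0 + 0.26×51 + 0.10×141 = 27.3600
Highest R₀: strategy 1 with 49.6900.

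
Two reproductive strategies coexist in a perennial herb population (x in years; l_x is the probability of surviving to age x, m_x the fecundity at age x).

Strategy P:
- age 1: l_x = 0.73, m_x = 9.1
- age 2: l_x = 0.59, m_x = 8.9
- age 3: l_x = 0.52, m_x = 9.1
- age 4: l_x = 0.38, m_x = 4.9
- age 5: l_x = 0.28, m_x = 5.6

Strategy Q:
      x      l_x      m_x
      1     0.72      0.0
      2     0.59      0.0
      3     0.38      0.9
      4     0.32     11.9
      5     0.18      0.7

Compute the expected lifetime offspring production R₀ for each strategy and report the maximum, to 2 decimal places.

Strategy P: R₀ = 0.73×9.1 + 0.59×8.9 + 0.52×9.1 + 0.38×4.9 + 0.28×5.6 = 20.0560
Strategy Q: R₀ = 0.72×0.0 + 0.59×0.0 + 0.38×0.9 + 0.32×11.9 + 0.18×0.7 = 4.2760
Highest R₀: strategy P with 20.0560.

20.06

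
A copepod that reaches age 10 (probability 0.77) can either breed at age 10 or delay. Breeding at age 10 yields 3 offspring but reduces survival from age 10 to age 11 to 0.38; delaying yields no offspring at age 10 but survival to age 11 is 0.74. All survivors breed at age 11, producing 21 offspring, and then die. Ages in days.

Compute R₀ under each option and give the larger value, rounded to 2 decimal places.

breed at age 10: R₀ = 0.77 × (3 + 0.38 × 21) = 0.77 × 10.9800 = 8.4546
delay to age 11: R₀ = 0.77 × (0.74 × 21) = 0.77 × 15.5400 = 11.9658
Higher: delay to age 11 (11.9658).

11.97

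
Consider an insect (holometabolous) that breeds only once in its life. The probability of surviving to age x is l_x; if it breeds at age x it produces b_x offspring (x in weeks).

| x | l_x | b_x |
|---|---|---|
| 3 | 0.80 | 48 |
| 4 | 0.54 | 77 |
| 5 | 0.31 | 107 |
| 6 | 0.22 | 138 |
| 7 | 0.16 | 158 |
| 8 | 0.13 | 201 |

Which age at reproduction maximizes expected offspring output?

Expected offspring if breeding at age x = l_x × b_x:
  age 3: 0.80 × 48 = 38.400
  age 4: 0.54 × 77 = 41.580
  age 5: 0.31 × 107 = 33.170
  age 6: 0.22 × 138 = 30.360
  age 7: 0.16 × 158 = 25.280
  age 8: 0.13 × 201 = 26.130
Maximum at age 4 (41.580).

4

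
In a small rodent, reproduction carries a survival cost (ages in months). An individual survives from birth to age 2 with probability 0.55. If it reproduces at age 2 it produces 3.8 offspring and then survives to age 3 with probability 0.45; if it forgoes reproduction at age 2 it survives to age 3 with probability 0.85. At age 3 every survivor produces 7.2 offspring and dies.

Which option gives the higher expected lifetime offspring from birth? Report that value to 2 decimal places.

breed at age 2: R₀ = 0.55 × (3.8 + 0.45 × 7.2) = 0.55 × 7.0400 = 3.8720
delay to age 3: R₀ = 0.55 × (0.85 × 7.2) = 0.55 × 6.1200 = 3.3660
Higher: breed at age 2 (3.8720).

3.87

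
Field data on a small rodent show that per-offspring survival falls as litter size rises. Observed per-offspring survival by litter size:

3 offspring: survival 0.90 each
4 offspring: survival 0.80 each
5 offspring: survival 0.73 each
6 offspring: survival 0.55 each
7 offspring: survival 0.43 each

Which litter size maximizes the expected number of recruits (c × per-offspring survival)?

5

Expected recruits = c × s(c):
  c=3: 3 × 0.90 = 2.700
  c=4: 4 × 0.80 = 3.200
  c=5: 5 × 0.73 = 3.650
  c=6: 6 × 0.55 = 3.300
  c=7: 7 × 0.43 = 3.010
Maximum at c = 5 (3.650 recruits).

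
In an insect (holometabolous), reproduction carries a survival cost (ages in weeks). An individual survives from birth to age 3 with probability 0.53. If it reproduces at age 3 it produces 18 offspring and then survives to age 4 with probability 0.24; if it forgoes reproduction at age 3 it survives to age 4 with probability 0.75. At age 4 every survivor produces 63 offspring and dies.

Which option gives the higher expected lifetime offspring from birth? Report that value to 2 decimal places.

25.04

breed at age 3: R₀ = 0.53 × (18 + 0.24 × 63) = 0.53 × 33.1200 = 17.5536
delay to age 4: R₀ = 0.53 × (0.75 × 63) = 0.53 × 47.2500 = 25.0425
Higher: delay to age 4 (25.0425).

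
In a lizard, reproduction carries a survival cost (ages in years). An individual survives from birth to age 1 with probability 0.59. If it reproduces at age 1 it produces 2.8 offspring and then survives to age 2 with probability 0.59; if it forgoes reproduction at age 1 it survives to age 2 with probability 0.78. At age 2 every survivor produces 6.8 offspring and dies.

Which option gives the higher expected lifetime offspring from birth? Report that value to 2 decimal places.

4.02

breed at age 1: R₀ = 0.59 × (2.8 + 0.59 × 6.8) = 0.59 × 6.8120 = 4.0191
delay to age 2: R₀ = 0.59 × (0.78 × 6.8) = 0.59 × 5.3040 = 3.1294
Higher: breed at age 1 (4.0191).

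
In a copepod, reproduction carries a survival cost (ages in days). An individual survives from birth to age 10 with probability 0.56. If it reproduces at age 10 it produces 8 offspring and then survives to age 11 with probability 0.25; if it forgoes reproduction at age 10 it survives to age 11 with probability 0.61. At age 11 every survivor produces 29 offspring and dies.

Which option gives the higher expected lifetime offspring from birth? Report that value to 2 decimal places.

breed at age 10: R₀ = 0.56 × (8 + 0.25 × 29) = 0.56 × 15.2500 = 8.5400
delay to age 11: R₀ = 0.56 × (0.61 × 29) = 0.56 × 17.6900 = 9.9064
Higher: delay to age 11 (9.9064).

9.91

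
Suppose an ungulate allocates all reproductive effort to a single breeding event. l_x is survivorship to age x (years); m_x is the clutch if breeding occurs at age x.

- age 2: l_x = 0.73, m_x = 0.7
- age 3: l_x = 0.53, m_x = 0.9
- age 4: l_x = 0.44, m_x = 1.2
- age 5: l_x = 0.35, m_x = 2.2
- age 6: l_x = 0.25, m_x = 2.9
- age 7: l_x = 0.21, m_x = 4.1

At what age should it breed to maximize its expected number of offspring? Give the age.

Expected offspring if breeding at age x = l_x × m_x:
  age 2: 0.73 × 0.7 = 0.511
  age 3: 0.53 × 0.9 = 0.477
  age 4: 0.44 × 1.2 = 0.528
  age 5: 0.35 × 2.2 = 0.770
  age 6: 0.25 × 2.9 = 0.725
  age 7: 0.21 × 4.1 = 0.861
Maximum at age 7 (0.861).

7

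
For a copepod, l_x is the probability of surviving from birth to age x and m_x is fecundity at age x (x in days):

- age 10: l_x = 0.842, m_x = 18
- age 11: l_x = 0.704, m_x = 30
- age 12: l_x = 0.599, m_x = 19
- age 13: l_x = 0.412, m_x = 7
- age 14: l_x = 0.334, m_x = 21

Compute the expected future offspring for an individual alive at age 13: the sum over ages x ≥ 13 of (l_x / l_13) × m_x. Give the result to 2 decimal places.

24.02

l_13 = 0.412. Conditional survival from age 13 to x is l_x / l_13.
  x=13: (0.412/0.412) × 7 = 7.0000
  x=14: (0.334/0.412) × 21 = 17.0243
Sum = 7.0000 + 17.0243 = 24.0243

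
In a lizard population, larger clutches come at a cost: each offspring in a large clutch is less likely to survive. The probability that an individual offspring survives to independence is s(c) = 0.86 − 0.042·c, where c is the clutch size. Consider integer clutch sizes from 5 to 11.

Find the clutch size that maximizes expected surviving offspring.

Expected surviving offspring = c × s(c):
  c=5: 5 × 0.650 = 3.250
  c=6: 6 × 0.608 = 3.648
  c=7: 7 × 0.566 = 3.962
  c=8: 8 × 0.524 = 4.192
  c=9: 9 × 0.482 = 4.338
  c=10: 10 × 0.440 = 4.400
  c=11: 11 × 0.398 = 4.378
Maximum at c = 10 (4.400 surviving offspring).

10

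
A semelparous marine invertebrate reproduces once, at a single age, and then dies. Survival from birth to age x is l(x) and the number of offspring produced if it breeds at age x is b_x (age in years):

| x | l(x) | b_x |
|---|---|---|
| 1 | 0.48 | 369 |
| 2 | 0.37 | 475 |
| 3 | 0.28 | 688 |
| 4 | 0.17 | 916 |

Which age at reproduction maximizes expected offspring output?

3

Expected offspring if breeding at age x = l(x) × b_x:
  age 1: 0.48 × 369 = 177.120
  age 2: 0.37 × 475 = 175.750
  age 3: 0.28 × 688 = 192.640
  age 4: 0.17 × 916 = 155.720
Maximum at age 3 (192.640).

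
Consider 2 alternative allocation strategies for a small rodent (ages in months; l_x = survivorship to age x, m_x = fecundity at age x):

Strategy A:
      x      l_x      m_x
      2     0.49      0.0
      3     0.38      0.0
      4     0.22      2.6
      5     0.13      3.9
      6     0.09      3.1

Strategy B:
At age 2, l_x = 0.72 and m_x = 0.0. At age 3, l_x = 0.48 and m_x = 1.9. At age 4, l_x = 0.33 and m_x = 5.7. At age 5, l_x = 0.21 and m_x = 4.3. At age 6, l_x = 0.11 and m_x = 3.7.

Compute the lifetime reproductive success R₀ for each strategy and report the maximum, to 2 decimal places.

4.10

Strategy A: R₀ = 0.49×0.0 + 0.38×0.0 + 0.22×2.6 + 0.13×3.9 + 0.09×3.1 = 1.3580
Strategy B: R₀ = 0.72×0.0 + 0.48×1.9 + 0.33×5.7 + 0.21×4.3 + 0.11×3.7 = 4.1030
Highest R₀: strategy B with 4.1030.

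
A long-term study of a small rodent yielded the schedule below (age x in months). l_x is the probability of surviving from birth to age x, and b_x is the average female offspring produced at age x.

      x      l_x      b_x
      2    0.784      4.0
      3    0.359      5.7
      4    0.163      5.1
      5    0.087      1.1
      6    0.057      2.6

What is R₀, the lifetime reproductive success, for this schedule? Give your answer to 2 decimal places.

R₀ = Σ l_x b_x:
  age 2: 0.784 × 4.0 = 3.1360
  age 3: 0.359 × 5.7 = 2.0463
  age 4: 0.163 × 5.1 = 0.8313
  age 5: 0.087 × 1.1 = 0.0957
  age 6: 0.057 × 2.6 = 0.1482
R₀ = 3.1360 + 2.0463 + 0.8313 + 0.0957 + 0.1482 = 6.2575

6.26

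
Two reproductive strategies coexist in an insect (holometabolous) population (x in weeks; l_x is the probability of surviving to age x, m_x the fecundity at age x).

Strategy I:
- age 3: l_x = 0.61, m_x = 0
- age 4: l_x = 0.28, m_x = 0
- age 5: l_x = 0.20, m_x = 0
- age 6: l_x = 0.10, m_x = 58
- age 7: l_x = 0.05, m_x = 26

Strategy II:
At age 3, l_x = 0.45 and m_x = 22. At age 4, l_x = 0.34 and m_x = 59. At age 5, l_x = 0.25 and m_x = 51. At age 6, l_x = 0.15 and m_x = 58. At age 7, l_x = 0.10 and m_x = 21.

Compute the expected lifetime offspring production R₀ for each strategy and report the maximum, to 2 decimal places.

53.51

Strategy I: R₀ = 0.61×0 + 0.28×0 + 0.20×0 + 0.10×58 + 0.05×26 = 7.1000
Strategy II: R₀ = 0.45×22 + 0.34×59 + 0.25×51 + 0.15×58 + 0.10×21 = 53.5100
Highest R₀: strategy II with 53.5100.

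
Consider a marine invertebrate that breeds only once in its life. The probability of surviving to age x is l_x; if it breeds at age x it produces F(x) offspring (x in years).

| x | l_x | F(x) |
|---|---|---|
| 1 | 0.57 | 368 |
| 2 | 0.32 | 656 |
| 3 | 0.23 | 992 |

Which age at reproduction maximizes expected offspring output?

3

Expected offspring if breeding at age x = l_x × F(x):
  age 1: 0.57 × 368 = 209.760
  age 2: 0.32 × 656 = 209.920
  age 3: 0.23 × 992 = 228.160
Maximum at age 3 (228.160).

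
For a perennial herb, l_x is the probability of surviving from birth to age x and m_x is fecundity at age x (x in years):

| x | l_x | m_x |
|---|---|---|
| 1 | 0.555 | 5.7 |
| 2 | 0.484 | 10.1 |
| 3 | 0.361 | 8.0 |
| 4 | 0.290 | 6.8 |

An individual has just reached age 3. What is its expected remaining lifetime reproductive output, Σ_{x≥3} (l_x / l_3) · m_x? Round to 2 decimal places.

13.46

l_3 = 0.361. Conditional survival from age 3 to x is l_x / l_3.
  x=3: (0.361/0.361) × 8.0 = 8.0000
  x=4: (0.290/0.361) × 6.8 = 5.4626
Sum = 8.0000 + 5.4626 = 13.4626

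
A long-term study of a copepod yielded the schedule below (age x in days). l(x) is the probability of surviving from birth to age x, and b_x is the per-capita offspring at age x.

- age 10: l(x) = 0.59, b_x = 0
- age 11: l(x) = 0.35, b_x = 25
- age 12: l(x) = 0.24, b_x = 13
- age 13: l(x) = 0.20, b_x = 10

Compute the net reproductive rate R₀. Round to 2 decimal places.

R₀ = Σ l(x) b_x:
  age 10: 0.59 × 0 = 0.0000
  age 11: 0.35 × 25 = 8.7500
  age 12: 0.24 × 13 = 3.1200
  age 13: 0.20 × 10 = 2.0000
R₀ = 0.0000 + 8.7500 + 3.1200 + 2.0000 = 13.8700

13.87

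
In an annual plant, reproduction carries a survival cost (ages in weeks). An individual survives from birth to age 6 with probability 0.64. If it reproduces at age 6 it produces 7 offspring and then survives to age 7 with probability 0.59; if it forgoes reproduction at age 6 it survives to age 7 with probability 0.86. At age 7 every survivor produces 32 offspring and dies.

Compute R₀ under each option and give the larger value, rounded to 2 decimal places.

breed at age 6: R₀ = 0.64 × (7 + 0.59 × 32) = 0.64 × 25.8800 = 16.5632
delay to age 7: R₀ = 0.64 × (0.86 × 32) = 0.64 × 27.5200 = 17.6128
Higher: delay to age 7 (17.6128).

17.61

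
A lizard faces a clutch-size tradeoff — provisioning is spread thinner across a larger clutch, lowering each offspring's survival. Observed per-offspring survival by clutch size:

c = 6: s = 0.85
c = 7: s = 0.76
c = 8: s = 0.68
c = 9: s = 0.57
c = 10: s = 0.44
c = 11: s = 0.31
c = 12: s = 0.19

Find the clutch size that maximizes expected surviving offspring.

Expected surviving offspring = c × s(c):
  c=6: 6 × 0.85 = 5.100
  c=7: 7 × 0.76 = 5.320
  c=8: 8 × 0.68 = 5.440
  c=9: 9 × 0.57 = 5.130
  c=10: 10 × 0.44 = 4.400
  c=11: 11 × 0.31 = 3.410
  c=12: 12 × 0.19 = 2.280
Maximum at c = 8 (5.440 surviving offspring).

8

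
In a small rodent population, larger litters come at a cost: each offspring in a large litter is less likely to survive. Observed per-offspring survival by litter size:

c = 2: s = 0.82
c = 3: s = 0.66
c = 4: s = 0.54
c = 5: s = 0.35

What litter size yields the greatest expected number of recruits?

4

Expected recruits = c × s(c):
  c=2: 2 × 0.82 = 1.640
  c=3: 3 × 0.66 = 1.980
  c=4: 4 × 0.54 = 2.160
  c=5: 5 × 0.35 = 1.750
Maximum at c = 4 (2.160 recruits).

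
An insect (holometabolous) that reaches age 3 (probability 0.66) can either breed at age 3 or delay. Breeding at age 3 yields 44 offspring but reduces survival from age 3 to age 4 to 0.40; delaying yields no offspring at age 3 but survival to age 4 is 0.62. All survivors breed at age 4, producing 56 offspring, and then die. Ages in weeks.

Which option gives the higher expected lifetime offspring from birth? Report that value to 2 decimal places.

breed at age 3: R₀ = 0.66 × (44 + 0.40 × 56) = 0.66 × 66.4000 = 43.8240
delay to age 4: R₀ = 0.66 × (0.62 × 56) = 0.66 × 34.7200 = 22.9152
Higher: breed at age 3 (43.8240).

43.82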